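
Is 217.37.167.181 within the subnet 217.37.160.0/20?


Subnet network: 217.37.160.0
Test IP AND mask: 217.37.160.0
Yes, 217.37.167.181 is in 217.37.160.0/20


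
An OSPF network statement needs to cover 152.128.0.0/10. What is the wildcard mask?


Subnet mask: 255.192.0.0
Wildcard = 255.255.255.255 - subnet mask
255 - 255 = 0
255 - 192 = 63
255 - 0 = 255
255 - 0 = 255
Wildcard: 0.63.255.255


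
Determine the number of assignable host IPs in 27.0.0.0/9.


Host bits = 32 - 9 = 23
Total addresses = 2^23 = 8388608
Usable = total - 2 (network and broadcast)
Usable hosts: 8388606


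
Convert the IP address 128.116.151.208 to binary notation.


128 = 10000000
116 = 01110100
151 = 10010111
208 = 11010000
Binary: 10000000.01110100.10010111.11010000


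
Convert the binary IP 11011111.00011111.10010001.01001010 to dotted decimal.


11011111 = 223
00011111 = 31
10010001 = 145
01001010 = 74
IP: 223.31.145.74


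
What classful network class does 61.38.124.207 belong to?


First octet: 61
Binary: 00111101
0xxxxxxx -> Class A (1-126)
Class A, default mask 255.0.0.0 (/8)


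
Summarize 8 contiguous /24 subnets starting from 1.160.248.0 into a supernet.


Original prefix: /24
Number of subnets: 8 = 2^3
New prefix = 24 - 3 = 21
Supernet: 1.160.248.0/21


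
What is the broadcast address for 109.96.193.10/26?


Network: 109.96.193.0/26
Host bits = 6
Set all host bits to 1:
Broadcast: 109.96.193.63


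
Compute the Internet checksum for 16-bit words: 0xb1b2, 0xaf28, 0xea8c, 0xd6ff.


Sum all words (with carry folding):
+ 0xb1b2 = 0xb1b2
+ 0xaf28 = 0x60db
+ 0xea8c = 0x4b68
+ 0xd6ff = 0x2268
One's complement: ~0x2268
Checksum = 0xdd97


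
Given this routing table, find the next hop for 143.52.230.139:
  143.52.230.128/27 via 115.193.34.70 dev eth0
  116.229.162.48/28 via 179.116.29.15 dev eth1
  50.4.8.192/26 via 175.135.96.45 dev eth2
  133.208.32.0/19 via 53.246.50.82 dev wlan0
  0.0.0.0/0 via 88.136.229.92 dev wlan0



Longest prefix match for 143.52.230.139:
  /27 143.52.230.128: MATCH
  /28 116.229.162.48: no
  /26 50.4.8.192: no
  /19 133.208.32.0: no
  /0 0.0.0.0: MATCH
Selected: next-hop 115.193.34.70 via eth0 (matched /27)


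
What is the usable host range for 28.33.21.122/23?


Network: 28.33.20.0
Broadcast: 28.33.21.255
First usable = network + 1
Last usable = broadcast - 1
Range: 28.33.20.1 to 28.33.21.254


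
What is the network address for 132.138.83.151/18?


IP:   10000100.10001010.01010011.10010111
Mask: 11111111.11111111.11000000.00000000
AND operation:
Net:  10000100.10001010.01000000.00000000
Network: 132.138.64.0/18


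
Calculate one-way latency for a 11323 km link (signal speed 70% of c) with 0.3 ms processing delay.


Speed = 0.7 * 3e5 km/s = 210000 km/s
Propagation delay = 11323 / 210000 = 0.0539 s = 53.919 ms
Processing delay = 0.3 ms
Total one-way latency = 54.219 ms


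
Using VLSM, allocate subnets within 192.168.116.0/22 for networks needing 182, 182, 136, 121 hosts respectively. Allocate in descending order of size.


182 hosts -> /24 (254 usable): 192.168.116.0/24
182 hosts -> /24 (254 usable): 192.168.117.0/24
136 hosts -> /24 (254 usable): 192.168.118.0/24
121 hosts -> /25 (126 usable): 192.168.119.0/25
Allocation: 192.168.116.0/24 (182 hosts, 254 usable); 192.168.117.0/24 (182 hosts, 254 usable); 192.168.118.0/24 (136 hosts, 254 usable); 192.168.119.0/25 (121 hosts, 126 usable)


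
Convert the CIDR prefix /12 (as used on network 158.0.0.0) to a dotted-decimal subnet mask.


/12 means 12 network bits, 20 host bits
Binary: 11111111111100000000000000000000
Mask: 255.240.0.0


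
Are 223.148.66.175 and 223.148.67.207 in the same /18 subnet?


Mask: 255.255.192.0
223.148.66.175 AND mask = 223.148.64.0
223.148.67.207 AND mask = 223.148.64.0
Yes, same subnet (223.148.64.0)


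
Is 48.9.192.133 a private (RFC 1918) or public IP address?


RFC 1918 private ranges:
  10.0.0.0/8 (10.0.0.0 - 10.255.255.255)
  172.16.0.0/12 (172.16.0.0 - 172.31.255.255)
  192.168.0.0/16 (192.168.0.0 - 192.168.255.255)
Public (not in any RFC 1918 range)


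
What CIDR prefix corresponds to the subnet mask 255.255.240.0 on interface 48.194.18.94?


Binary: 11111111.11111111.11110000.00000000
Count leading 1s
Prefix: /20


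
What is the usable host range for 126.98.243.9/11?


Network: 126.96.0.0
Broadcast: 126.127.255.255
First usable = network + 1
Last usable = broadcast - 1
Range: 126.96.0.1 to 126.127.255.254


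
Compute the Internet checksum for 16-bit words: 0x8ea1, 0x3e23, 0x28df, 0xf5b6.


Sum all words (with carry folding):
+ 0x8ea1 = 0x8ea1
+ 0x3e23 = 0xccc4
+ 0x28df = 0xf5a3
+ 0xf5b6 = 0xeb5a
One's complement: ~0xeb5a
Checksum = 0x14a5


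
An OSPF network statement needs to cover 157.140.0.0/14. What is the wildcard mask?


Subnet mask: 255.252.0.0
Wildcard = 255.255.255.255 - subnet mask
255 - 255 = 0
255 - 252 = 3
255 - 0 = 255
255 - 0 = 255
Wildcard: 0.3.255.255


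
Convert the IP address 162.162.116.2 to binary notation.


162 = 10100010
162 = 10100010
116 = 01110100
2 = 00000010
Binary: 10100010.10100010.01110100.00000010


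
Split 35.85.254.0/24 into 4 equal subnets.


New prefix = 24 + 2 = 26
Each subnet has 64 addresses
  35.85.254.0/26
  35.85.254.64/26
  35.85.254.128/26
  35.85.254.192/26
Subnets: 35.85.254.0/26, 35.85.254.64/26, 35.85.254.128/26, 35.85.254.192/26


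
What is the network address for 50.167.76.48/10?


IP:   00110010.10100111.01001100.00110000
Mask: 11111111.11000000.00000000.00000000
AND operation:
Net:  00110010.10000000.00000000.00000000
Network: 50.128.0.0/10


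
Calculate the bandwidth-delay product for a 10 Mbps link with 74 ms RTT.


BDP = bandwidth * RTT
= 10 Mbps * 74 ms
= 10 * 1e6 * 74 / 1000 bits
= 740000 bits
= 92500 bytes
= 90.332 KB
BDP = 740000 bits (92500 bytes)


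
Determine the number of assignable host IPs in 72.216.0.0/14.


Host bits = 32 - 14 = 18
Total addresses = 2^18 = 262144
Usable = total - 2 (network and broadcast)
Usable hosts: 262142


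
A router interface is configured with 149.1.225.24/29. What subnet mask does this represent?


/29 means 29 network bits, 3 host bits
Binary: 11111111111111111111111111111000
Mask: 255.255.255.248


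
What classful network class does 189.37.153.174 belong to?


First octet: 189
Binary: 10111101
10xxxxxx -> Class B (128-191)
Class B, default mask 255.255.0.0 (/16)


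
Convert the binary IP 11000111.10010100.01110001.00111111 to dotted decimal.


11000111 = 199
10010100 = 148
01110001 = 113
00111111 = 63
IP: 199.148.113.63


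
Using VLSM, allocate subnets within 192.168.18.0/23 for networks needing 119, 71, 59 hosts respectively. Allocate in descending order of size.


119 hosts -> /25 (126 usable): 192.168.18.0/25
71 hosts -> /25 (126 usable): 192.168.18.128/25
59 hosts -> /26 (62 usable): 192.168.19.0/26
Allocation: 192.168.18.0/25 (119 hosts, 126 usable); 192.168.18.128/25 (71 hosts, 126 usable); 192.168.19.0/26 (59 hosts, 62 usable)


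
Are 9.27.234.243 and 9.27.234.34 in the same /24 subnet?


Mask: 255.255.255.0
9.27.234.243 AND mask = 9.27.234.0
9.27.234.34 AND mask = 9.27.234.0
Yes, same subnet (9.27.234.0)


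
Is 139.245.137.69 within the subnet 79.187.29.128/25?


Subnet network: 79.187.29.128
Test IP AND mask: 139.245.137.0
No, 139.245.137.69 is not in 79.187.29.128/25


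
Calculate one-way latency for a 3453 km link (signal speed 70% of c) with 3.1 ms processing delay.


Speed = 0.7 * 3e5 km/s = 210000 km/s
Propagation delay = 3453 / 210000 = 0.0164 s = 16.4429 ms
Processing delay = 3.1 ms
Total one-way latency = 19.5429 ms


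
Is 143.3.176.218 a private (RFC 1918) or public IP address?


RFC 1918 private ranges:
  10.0.0.0/8 (10.0.0.0 - 10.255.255.255)
  172.16.0.0/12 (172.16.0.0 - 172.31.255.255)
  192.168.0.0/16 (192.168.0.0 - 192.168.255.255)
Public (not in any RFC 1918 range)


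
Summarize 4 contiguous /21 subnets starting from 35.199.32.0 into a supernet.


Original prefix: /21
Number of subnets: 4 = 2^2
New prefix = 21 - 2 = 19
Supernet: 35.199.32.0/19


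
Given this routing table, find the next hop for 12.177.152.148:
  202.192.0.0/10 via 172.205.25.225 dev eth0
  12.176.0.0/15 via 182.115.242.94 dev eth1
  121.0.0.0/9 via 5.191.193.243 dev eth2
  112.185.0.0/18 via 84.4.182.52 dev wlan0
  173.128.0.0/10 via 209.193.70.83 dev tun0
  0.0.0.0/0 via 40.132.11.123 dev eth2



Longest prefix match for 12.177.152.148:
  /10 202.192.0.0: no
  /15 12.176.0.0: MATCH
  /9 121.0.0.0: no
  /18 112.185.0.0: no
  /10 173.128.0.0: no
  /0 0.0.0.0: MATCH
Selected: next-hop 182.115.242.94 via eth1 (matched /15)


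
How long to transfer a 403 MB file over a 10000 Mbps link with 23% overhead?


Effective throughput = 10000 * (1 - 23/100) = 7700 Mbps
File size in Mb = 403 * 8 = 3224 Mb
Time = 3224 / 7700
Time = 0.4187 seconds


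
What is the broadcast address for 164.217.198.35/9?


Network: 164.128.0.0/9
Host bits = 23
Set all host bits to 1:
Broadcast: 164.255.255.255


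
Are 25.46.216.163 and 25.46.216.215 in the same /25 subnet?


Mask: 255.255.255.128
25.46.216.163 AND mask = 25.46.216.128
25.46.216.215 AND mask = 25.46.216.128
Yes, same subnet (25.46.216.128)


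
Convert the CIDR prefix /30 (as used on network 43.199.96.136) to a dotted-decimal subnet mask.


/30 means 30 network bits, 2 host bits
Binary: 11111111111111111111111111111100
Mask: 255.255.255.252


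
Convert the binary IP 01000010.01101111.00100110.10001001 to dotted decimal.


01000010 = 66
01101111 = 111
00100110 = 38
10001001 = 137
IP: 66.111.38.137


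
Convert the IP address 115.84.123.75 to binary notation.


115 = 01110011
84 = 01010100
123 = 01111011
75 = 01001011
Binary: 01110011.01010100.01111011.01001011


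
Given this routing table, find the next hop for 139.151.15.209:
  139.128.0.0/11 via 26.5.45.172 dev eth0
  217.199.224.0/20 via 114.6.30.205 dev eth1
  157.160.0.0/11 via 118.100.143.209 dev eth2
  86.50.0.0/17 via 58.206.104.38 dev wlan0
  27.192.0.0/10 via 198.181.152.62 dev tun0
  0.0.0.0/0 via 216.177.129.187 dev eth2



Longest prefix match for 139.151.15.209:
  /11 139.128.0.0: MATCH
  /20 217.199.224.0: no
  /11 157.160.0.0: no
  /17 86.50.0.0: no
  /10 27.192.0.0: no
  /0 0.0.0.0: MATCH
Selected: next-hop 26.5.45.172 via eth0 (matched /11)


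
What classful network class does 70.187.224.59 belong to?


First octet: 70
Binary: 01000110
0xxxxxxx -> Class A (1-126)
Class A, default mask 255.0.0.0 (/8)


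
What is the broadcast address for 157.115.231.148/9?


Network: 157.0.0.0/9
Host bits = 23
Set all host bits to 1:
Broadcast: 157.127.255.255


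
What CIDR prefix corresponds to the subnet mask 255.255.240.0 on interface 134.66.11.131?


Binary: 11111111.11111111.11110000.00000000
Count leading 1s
Prefix: /20


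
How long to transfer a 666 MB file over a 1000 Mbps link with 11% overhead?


Effective throughput = 1000 * (1 - 11/100) = 890 Mbps
File size in Mb = 666 * 8 = 5328 Mb
Time = 5328 / 890
Time = 5.9865 seconds


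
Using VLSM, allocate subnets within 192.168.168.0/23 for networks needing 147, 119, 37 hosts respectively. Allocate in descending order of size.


147 hosts -> /24 (254 usable): 192.168.168.0/24
119 hosts -> /25 (126 usable): 192.168.169.0/25
37 hosts -> /26 (62 usable): 192.168.169.128/26
Allocation: 192.168.168.0/24 (147 hosts, 254 usable); 192.168.169.0/25 (119 hosts, 126 usable); 192.168.169.128/26 (37 hosts, 62 usable)


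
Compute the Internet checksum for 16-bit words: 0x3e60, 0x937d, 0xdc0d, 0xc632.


Sum all words (with carry folding):
+ 0x3e60 = 0x3e60
+ 0x937d = 0xd1dd
+ 0xdc0d = 0xadeb
+ 0xc632 = 0x741e
One's complement: ~0x741e
Checksum = 0x8be1


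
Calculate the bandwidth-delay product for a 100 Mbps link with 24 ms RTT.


BDP = bandwidth * RTT
= 100 Mbps * 24 ms
= 100 * 1e6 * 24 / 1000 bits
= 2400000 bits
= 300000 bytes
= 292.9688 KB
BDP = 2400000 bits (300000 bytes)


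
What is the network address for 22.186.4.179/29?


IP:   00010110.10111010.00000100.10110011
Mask: 11111111.11111111.11111111.11111000
AND operation:
Net:  00010110.10111010.00000100.10110000
Network: 22.186.4.176/29


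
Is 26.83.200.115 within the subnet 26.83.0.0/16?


Subnet network: 26.83.0.0
Test IP AND mask: 26.83.0.0
Yes, 26.83.200.115 is in 26.83.0.0/16


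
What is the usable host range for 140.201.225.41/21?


Network: 140.201.224.0
Broadcast: 140.201.231.255
First usable = network + 1
Last usable = broadcast - 1
Range: 140.201.224.1 to 140.201.231.254


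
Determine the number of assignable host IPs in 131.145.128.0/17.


Host bits = 32 - 17 = 15
Total addresses = 2^15 = 32768
Usable = total - 2 (network and broadcast)
Usable hosts: 32766


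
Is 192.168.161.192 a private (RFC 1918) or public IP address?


RFC 1918 private ranges:
  10.0.0.0/8 (10.0.0.0 - 10.255.255.255)
  172.16.0.0/12 (172.16.0.0 - 172.31.255.255)
  192.168.0.0/16 (192.168.0.0 - 192.168.255.255)
Private (in 192.168.0.0/16)


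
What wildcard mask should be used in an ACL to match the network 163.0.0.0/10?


Subnet mask: 255.192.0.0
Wildcard = 255.255.255.255 - subnet mask
255 - 255 = 0
255 - 192 = 63
255 - 0 = 255
255 - 0 = 255
Wildcard: 0.63.255.255


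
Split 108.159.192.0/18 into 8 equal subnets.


New prefix = 18 + 3 = 21
Each subnet has 2048 addresses
  108.159.192.0/21
  108.159.200.0/21
  108.159.208.0/21
  108.159.216.0/21
  108.159.224.0/21
  108.159.232.0/21
  108.159.240.0/21
  108.159.248.0/21
Subnets: 108.159.192.0/21, 108.159.200.0/21, 108.159.208.0/21, 108.159.216.0/21, 108.159.224.0/21, 108.159.232.0/21, 108.159.240.0/21, 108.159.248.0/21


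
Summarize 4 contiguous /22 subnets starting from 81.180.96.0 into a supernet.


Original prefix: /22
Number of subnets: 4 = 2^2
New prefix = 22 - 2 = 20
Supernet: 81.180.96.0/20


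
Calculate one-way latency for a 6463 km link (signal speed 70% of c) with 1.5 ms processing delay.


Speed = 0.7 * 3e5 km/s = 210000 km/s
Propagation delay = 6463 / 210000 = 0.0308 s = 30.7762 ms
Processing delay = 1.5 ms
Total one-way latency = 32.2762 ms


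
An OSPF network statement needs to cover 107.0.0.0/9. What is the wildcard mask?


Subnet mask: 255.128.0.0
Wildcard = 255.255.255.255 - subnet mask
255 - 255 = 0
255 - 128 = 127
255 - 0 = 255
255 - 0 = 255
Wildcard: 0.127.255.255


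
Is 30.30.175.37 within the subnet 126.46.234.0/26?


Subnet network: 126.46.234.0
Test IP AND mask: 30.30.175.0
No, 30.30.175.37 is not in 126.46.234.0/26


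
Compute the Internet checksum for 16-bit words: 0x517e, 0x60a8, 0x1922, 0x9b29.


Sum all words (with carry folding):
+ 0x517e = 0x517e
+ 0x60a8 = 0xb226
+ 0x1922 = 0xcb48
+ 0x9b29 = 0x6672
One's complement: ~0x6672
Checksum = 0x998d


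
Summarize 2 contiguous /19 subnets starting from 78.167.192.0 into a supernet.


Original prefix: /19
Number of subnets: 2 = 2^1
New prefix = 19 - 1 = 18
Supernet: 78.167.192.0/18


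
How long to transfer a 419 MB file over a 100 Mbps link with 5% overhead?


Effective throughput = 100 * (1 - 5/100) = 95 Mbps
File size in Mb = 419 * 8 = 3352 Mb
Time = 3352 / 95
Time = 35.2842 seconds


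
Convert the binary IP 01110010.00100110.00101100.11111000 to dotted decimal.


01110010 = 114
00100110 = 38
00101100 = 44
11111000 = 248
IP: 114.38.44.248


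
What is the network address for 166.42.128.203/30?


IP:   10100110.00101010.10000000.11001011
Mask: 11111111.11111111.11111111.11111100
AND operation:
Net:  10100110.00101010.10000000.11001000
Network: 166.42.128.200/30


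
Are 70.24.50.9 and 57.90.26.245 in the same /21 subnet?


Mask: 255.255.248.0
70.24.50.9 AND mask = 70.24.48.0
57.90.26.245 AND mask = 57.90.24.0
No, different subnets (70.24.48.0 vs 57.90.24.0)


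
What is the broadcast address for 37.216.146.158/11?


Network: 37.192.0.0/11
Host bits = 21
Set all host bits to 1:
Broadcast: 37.223.255.255


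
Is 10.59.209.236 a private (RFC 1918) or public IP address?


RFC 1918 private ranges:
  10.0.0.0/8 (10.0.0.0 - 10.255.255.255)
  172.16.0.0/12 (172.16.0.0 - 172.31.255.255)
  192.168.0.0/16 (192.168.0.0 - 192.168.255.255)
Private (in 10.0.0.0/8)


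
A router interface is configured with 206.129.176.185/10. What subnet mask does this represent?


/10 means 10 network bits, 22 host bits
Binary: 11111111110000000000000000000000
Mask: 255.192.0.0


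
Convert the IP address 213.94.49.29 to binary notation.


213 = 11010101
94 = 01011110
49 = 00110001
29 = 00011101
Binary: 11010101.01011110.00110001.00011101


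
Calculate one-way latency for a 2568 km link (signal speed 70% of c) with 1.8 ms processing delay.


Speed = 0.7 * 3e5 km/s = 210000 km/s
Propagation delay = 2568 / 210000 = 0.0122 s = 12.2286 ms
Processing delay = 1.8 ms
Total one-way latency = 14.0286 ms


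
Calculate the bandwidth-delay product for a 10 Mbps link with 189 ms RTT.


BDP = bandwidth * RTT
= 10 Mbps * 189 ms
= 10 * 1e6 * 189 / 1000 bits
= 1890000 bits
= 236250 bytes
= 230.7129 KB
BDP = 1890000 bits (236250 bytes)


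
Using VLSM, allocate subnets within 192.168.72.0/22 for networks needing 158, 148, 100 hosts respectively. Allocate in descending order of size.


158 hosts -> /24 (254 usable): 192.168.72.0/24
148 hosts -> /24 (254 usable): 192.168.73.0/24
100 hosts -> /25 (126 usable): 192.168.74.0/25
Allocation: 192.168.72.0/24 (158 hosts, 254 usable); 192.168.73.0/24 (148 hosts, 254 usable); 192.168.74.0/25 (100 hosts, 126 usable)


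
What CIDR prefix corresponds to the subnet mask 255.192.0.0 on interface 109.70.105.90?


Binary: 11111111.11000000.00000000.00000000
Count leading 1s
Prefix: /10


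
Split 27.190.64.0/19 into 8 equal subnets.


New prefix = 19 + 3 = 22
Each subnet has 1024 addresses
  27.190.64.0/22
  27.190.68.0/22
  27.190.72.0/22
  27.190.76.0/22
  27.190.80.0/22
  27.190.84.0/22
  27.190.88.0/22
  27.190.92.0/22
Subnets: 27.190.64.0/22, 27.190.68.0/22, 27.190.72.0/22, 27.190.76.0/22, 27.190.80.0/22, 27.190.84.0/22, 27.190.88.0/22, 27.190.92.0/22


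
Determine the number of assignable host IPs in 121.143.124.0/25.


Host bits = 32 - 25 = 7
Total addresses = 2^7 = 128
Usable = total - 2 (network and broadcast)
Usable hosts: 126


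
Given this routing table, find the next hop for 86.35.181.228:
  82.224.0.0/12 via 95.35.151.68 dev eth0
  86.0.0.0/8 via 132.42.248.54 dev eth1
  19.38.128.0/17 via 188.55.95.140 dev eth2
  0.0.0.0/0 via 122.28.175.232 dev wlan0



Longest prefix match for 86.35.181.228:
  /12 82.224.0.0: no
  /8 86.0.0.0: MATCH
  /17 19.38.128.0: no
  /0 0.0.0.0: MATCH
Selected: next-hop 132.42.248.54 via eth1 (matched /8)


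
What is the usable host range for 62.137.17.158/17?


Network: 62.137.0.0
Broadcast: 62.137.127.255
First usable = network + 1
Last usable = broadcast - 1
Range: 62.137.0.1 to 62.137.127.254


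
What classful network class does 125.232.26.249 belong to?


First octet: 125
Binary: 01111101
0xxxxxxx -> Class A (1-126)
Class A, default mask 255.0.0.0 (/8)


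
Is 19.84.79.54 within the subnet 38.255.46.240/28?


Subnet network: 38.255.46.240
Test IP AND mask: 19.84.79.48
No, 19.84.79.54 is not in 38.255.46.240/28


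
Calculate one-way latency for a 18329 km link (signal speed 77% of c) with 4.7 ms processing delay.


Speed = 0.77 * 3e5 km/s = 231000 km/s
Propagation delay = 18329 / 231000 = 0.0793 s = 79.3463 ms
Processing delay = 4.7 ms
Total one-way latency = 84.0463 ms


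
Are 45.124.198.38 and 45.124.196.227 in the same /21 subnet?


Mask: 255.255.248.0
45.124.198.38 AND mask = 45.124.192.0
45.124.196.227 AND mask = 45.124.192.0
Yes, same subnet (45.124.192.0)


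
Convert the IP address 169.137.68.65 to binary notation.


169 = 10101001
137 = 10001001
68 = 01000100
65 = 01000001
Binary: 10101001.10001001.01000100.01000001


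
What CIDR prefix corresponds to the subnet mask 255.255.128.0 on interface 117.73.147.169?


Binary: 11111111.11111111.10000000.00000000
Count leading 1s
Prefix: /17


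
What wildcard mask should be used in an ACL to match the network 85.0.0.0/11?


Subnet mask: 255.224.0.0
Wildcard = 255.255.255.255 - subnet mask
255 - 255 = 0
255 - 224 = 31
255 - 0 = 255
255 - 0 = 255
Wildcard: 0.31.255.255


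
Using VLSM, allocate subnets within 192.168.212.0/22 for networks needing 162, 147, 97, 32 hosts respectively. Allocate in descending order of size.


162 hosts -> /24 (254 usable): 192.168.212.0/24
147 hosts -> /24 (254 usable): 192.168.213.0/24
97 hosts -> /25 (126 usable): 192.168.214.0/25
32 hosts -> /26 (62 usable): 192.168.214.128/26
Allocation: 192.168.212.0/24 (162 hosts, 254 usable); 192.168.213.0/24 (147 hosts, 254 usable); 192.168.214.0/25 (97 hosts, 126 usable); 192.168.214.128/26 (32 hosts, 62 usable)


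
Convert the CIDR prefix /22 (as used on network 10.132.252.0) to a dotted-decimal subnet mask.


/22 means 22 network bits, 10 host bits
Binary: 11111111111111111111110000000000
Mask: 255.255.252.0


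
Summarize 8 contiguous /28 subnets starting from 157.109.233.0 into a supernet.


Original prefix: /28
Number of subnets: 8 = 2^3
New prefix = 28 - 3 = 25
Supernet: 157.109.233.0/25


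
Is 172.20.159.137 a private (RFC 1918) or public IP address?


RFC 1918 private ranges:
  10.0.0.0/8 (10.0.0.0 - 10.255.255.255)
  172.16.0.0/12 (172.16.0.0 - 172.31.255.255)
  192.168.0.0/16 (192.168.0.0 - 192.168.255.255)
Private (in 172.16.0.0/12)


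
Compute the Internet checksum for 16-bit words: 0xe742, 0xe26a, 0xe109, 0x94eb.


Sum all words (with carry folding):
+ 0xe742 = 0xe742
+ 0xe26a = 0xc9ad
+ 0xe109 = 0xaab7
+ 0x94eb = 0x3fa3
One's complement: ~0x3fa3
Checksum = 0xc05c


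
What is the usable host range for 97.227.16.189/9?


Network: 97.128.0.0
Broadcast: 97.255.255.255
First usable = network + 1
Last usable = broadcast - 1
Range: 97.128.0.1 to 97.255.255.254


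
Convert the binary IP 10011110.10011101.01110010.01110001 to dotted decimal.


10011110 = 158
10011101 = 157
01110010 = 114
01110001 = 113
IP: 158.157.114.113


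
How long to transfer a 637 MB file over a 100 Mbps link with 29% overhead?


Effective throughput = 100 * (1 - 29/100) = 71 Mbps
File size in Mb = 637 * 8 = 5096 Mb
Time = 5096 / 71
Time = 71.7746 seconds


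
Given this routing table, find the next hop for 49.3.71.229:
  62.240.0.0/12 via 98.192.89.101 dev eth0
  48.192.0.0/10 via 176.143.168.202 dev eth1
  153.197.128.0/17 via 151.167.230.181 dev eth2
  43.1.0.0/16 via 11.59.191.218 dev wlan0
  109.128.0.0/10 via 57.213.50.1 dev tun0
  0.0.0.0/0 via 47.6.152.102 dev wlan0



Longest prefix match for 49.3.71.229:
  /12 62.240.0.0: no
  /10 48.192.0.0: no
  /17 153.197.128.0: no
  /16 43.1.0.0: no
  /10 109.128.0.0: no
  /0 0.0.0.0: MATCH
Selected: next-hop 47.6.152.102 via wlan0 (matched /0)


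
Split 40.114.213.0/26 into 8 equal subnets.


New prefix = 26 + 3 = 29
Each subnet has 8 addresses
  40.114.213.0/29
  40.114.213.8/29
  40.114.213.16/29
  40.114.213.24/29
  40.114.213.32/29
  40.114.213.40/29
  40.114.213.48/29
  40.114.213.56/29
Subnets: 40.114.213.0/29, 40.114.213.8/29, 40.114.213.16/29, 40.114.213.24/29, 40.114.213.32/29, 40.114.213.40/29, 40.114.213.48/29, 40.114.213.56/29


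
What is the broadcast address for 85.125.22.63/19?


Network: 85.125.0.0/19
Host bits = 13
Set all host bits to 1:
Broadcast: 85.125.31.255


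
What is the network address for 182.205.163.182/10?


IP:   10110110.11001101.10100011.10110110
Mask: 11111111.11000000.00000000.00000000
AND operation:
Net:  10110110.11000000.00000000.00000000
Network: 182.192.0.0/10


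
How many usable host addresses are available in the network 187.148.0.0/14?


Host bits = 32 - 14 = 18
Total addresses = 2^18 = 262144
Usable = total - 2 (network and broadcast)
Usable hosts: 262142


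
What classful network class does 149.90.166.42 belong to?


First octet: 149
Binary: 10010101
10xxxxxx -> Class B (128-191)
Class B, default mask 255.255.0.0 (/16)


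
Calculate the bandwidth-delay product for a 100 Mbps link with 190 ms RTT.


BDP = bandwidth * RTT
= 100 Mbps * 190 ms
= 100 * 1e6 * 190 / 1000 bits
= 19000000 bits
= 2375000 bytes
= 2319.3359 KB
BDP = 19000000 bits (2375000 bytes)


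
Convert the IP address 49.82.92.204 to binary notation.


49 = 00110001
82 = 01010010
92 = 01011100
204 = 11001100
Binary: 00110001.01010010.01011100.11001100


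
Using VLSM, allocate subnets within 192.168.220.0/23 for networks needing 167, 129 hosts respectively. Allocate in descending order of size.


167 hosts -> /24 (254 usable): 192.168.220.0/24
129 hosts -> /24 (254 usable): 192.168.221.0/24
Allocation: 192.168.220.0/24 (167 hosts, 254 usable); 192.168.221.0/24 (129 hosts, 254 usable)


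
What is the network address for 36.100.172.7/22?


IP:   00100100.01100100.10101100.00000111
Mask: 11111111.11111111.11111100.00000000
AND operation:
Net:  00100100.01100100.10101100.00000000
Network: 36.100.172.0/22


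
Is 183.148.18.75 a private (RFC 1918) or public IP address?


RFC 1918 private ranges:
  10.0.0.0/8 (10.0.0.0 - 10.255.255.255)
  172.16.0.0/12 (172.16.0.0 - 172.31.255.255)
  192.168.0.0/16 (192.168.0.0 - 192.168.255.255)
Public (not in any RFC 1918 range)


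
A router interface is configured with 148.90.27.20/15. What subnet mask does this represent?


/15 means 15 network bits, 17 host bits
Binary: 11111111111111100000000000000000
Mask: 255.254.0.0


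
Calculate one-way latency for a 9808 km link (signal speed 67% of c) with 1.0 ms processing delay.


Speed = 0.67 * 3e5 km/s = 201000 km/s
Propagation delay = 9808 / 201000 = 0.0488 s = 48.796 ms
Processing delay = 1.0 ms
Total one-way latency = 49.796 ms


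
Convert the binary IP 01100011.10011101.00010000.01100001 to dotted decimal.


01100011 = 99
10011101 = 157
00010000 = 16
01100001 = 97
IP: 99.157.16.97


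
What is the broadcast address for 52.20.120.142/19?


Network: 52.20.96.0/19
Host bits = 13
Set all host bits to 1:
Broadcast: 52.20.127.255


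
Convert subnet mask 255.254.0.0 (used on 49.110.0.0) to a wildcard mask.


Subnet mask: 255.254.0.0
Wildcard = 255.255.255.255 - subnet mask
255 - 255 = 0
255 - 254 = 1
255 - 0 = 255
255 - 0 = 255
Wildcard: 0.1.255.255


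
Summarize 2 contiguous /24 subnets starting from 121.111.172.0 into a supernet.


Original prefix: /24
Number of subnets: 2 = 2^1
New prefix = 24 - 1 = 23
Supernet: 121.111.172.0/23


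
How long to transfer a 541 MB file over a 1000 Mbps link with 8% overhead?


Effective throughput = 1000 * (1 - 8/100) = 920 Mbps
File size in Mb = 541 * 8 = 4328 Mb
Time = 4328 / 920
Time = 4.7043 seconds


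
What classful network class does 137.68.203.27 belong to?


First octet: 137
Binary: 10001001
10xxxxxx -> Class B (128-191)
Class B, default mask 255.255.0.0 (/16)


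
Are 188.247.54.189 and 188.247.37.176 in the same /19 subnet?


Mask: 255.255.224.0
188.247.54.189 AND mask = 188.247.32.0
188.247.37.176 AND mask = 188.247.32.0
Yes, same subnet (188.247.32.0)


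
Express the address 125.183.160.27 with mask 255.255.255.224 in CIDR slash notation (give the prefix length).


Binary: 11111111.11111111.11111111.11100000
Count leading 1s
Prefix: /27


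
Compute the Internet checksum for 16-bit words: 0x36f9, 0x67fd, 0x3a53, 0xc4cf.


Sum all words (with carry folding):
+ 0x36f9 = 0x36f9
+ 0x67fd = 0x9ef6
+ 0x3a53 = 0xd949
+ 0xc4cf = 0x9e19
One's complement: ~0x9e19
Checksum = 0x61e6


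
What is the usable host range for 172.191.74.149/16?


Network: 172.191.0.0
Broadcast: 172.191.255.255
First usable = network + 1
Last usable = broadcast - 1
Range: 172.191.0.1 to 172.191.255.254


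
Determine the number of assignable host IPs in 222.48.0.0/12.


Host bits = 32 - 12 = 20
Total addresses = 2^20 = 1048576
Usable = total - 2 (network and broadcast)
Usable hosts: 1048574


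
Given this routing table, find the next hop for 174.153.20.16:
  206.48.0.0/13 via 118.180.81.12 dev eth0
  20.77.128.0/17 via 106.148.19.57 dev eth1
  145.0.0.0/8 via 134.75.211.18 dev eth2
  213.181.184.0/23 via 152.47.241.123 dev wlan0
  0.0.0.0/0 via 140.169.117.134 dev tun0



Longest prefix match for 174.153.20.16:
  /13 206.48.0.0: no
  /17 20.77.128.0: no
  /8 145.0.0.0: no
  /23 213.181.184.0: no
  /0 0.0.0.0: MATCH
Selected: next-hop 140.169.117.134 via tun0 (matched /0)


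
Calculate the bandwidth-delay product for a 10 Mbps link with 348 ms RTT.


BDP = bandwidth * RTT
= 10 Mbps * 348 ms
= 10 * 1e6 * 348 / 1000 bits
= 3480000 bits
= 435000 bytes
= 424.8047 KB
BDP = 3480000 bits (435000 bytes)


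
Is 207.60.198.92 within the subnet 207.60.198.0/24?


Subnet network: 207.60.198.0
Test IP AND mask: 207.60.198.0
Yes, 207.60.198.92 is in 207.60.198.0/24


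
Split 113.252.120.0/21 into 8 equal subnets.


New prefix = 21 + 3 = 24
Each subnet has 256 addresses
  113.252.120.0/24
  113.252.121.0/24
  113.252.122.0/24
  113.252.123.0/24
  113.252.124.0/24
  113.252.125.0/24
  113.252.126.0/24
  113.252.127.0/24
Subnets: 113.252.120.0/24, 113.252.121.0/24, 113.252.122.0/24, 113.252.123.0/24, 113.252.124.0/24, 113.252.125.0/24, 113.252.126.0/24, 113.252.127.0/24


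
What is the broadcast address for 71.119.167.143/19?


Network: 71.119.160.0/19
Host bits = 13
Set all host bits to 1:
Broadcast: 71.119.191.255


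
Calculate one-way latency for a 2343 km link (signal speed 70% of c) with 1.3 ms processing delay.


Speed = 0.7 * 3e5 km/s = 210000 km/s
Propagation delay = 2343 / 210000 = 0.0112 s = 11.1571 ms
Processing delay = 1.3 ms
Total one-way latency = 12.4571 ms


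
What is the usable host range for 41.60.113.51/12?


Network: 41.48.0.0
Broadcast: 41.63.255.255
First usable = network + 1
Last usable = broadcast - 1
Range: 41.48.0.1 to 41.63.255.254


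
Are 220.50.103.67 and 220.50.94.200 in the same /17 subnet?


Mask: 255.255.128.0
220.50.103.67 AND mask = 220.50.0.0
220.50.94.200 AND mask = 220.50.0.0
Yes, same subnet (220.50.0.0)


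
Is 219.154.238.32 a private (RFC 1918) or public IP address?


RFC 1918 private ranges:
  10.0.0.0/8 (10.0.0.0 - 10.255.255.255)
  172.16.0.0/12 (172.16.0.0 - 172.31.255.255)
  192.168.0.0/16 (192.168.0.0 - 192.168.255.255)
Public (not in any RFC 1918 range)


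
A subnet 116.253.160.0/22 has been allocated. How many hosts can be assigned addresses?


Host bits = 32 - 22 = 10
Total addresses = 2^10 = 1024
Usable = total - 2 (network and broadcast)
Usable hosts: 1022


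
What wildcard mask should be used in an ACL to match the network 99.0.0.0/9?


Subnet mask: 255.128.0.0
Wildcard = 255.255.255.255 - subnet mask
255 - 255 = 0
255 - 128 = 127
255 - 0 = 255
255 - 0 = 255
Wildcard: 0.127.255.255


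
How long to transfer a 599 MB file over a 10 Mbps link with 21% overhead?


Effective throughput = 10 * (1 - 21/100) = 7.9 Mbps
File size in Mb = 599 * 8 = 4792 Mb
Time = 4792 / 7.9
Time = 606.5823 seconds


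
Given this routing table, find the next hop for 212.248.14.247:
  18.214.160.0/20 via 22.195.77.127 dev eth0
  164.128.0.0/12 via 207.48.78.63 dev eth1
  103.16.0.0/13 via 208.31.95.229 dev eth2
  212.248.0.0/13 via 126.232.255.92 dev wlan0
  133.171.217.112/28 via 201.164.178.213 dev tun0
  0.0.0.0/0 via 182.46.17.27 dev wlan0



Longest prefix match for 212.248.14.247:
  /20 18.214.160.0: no
  /12 164.128.0.0: no
  /13 103.16.0.0: no
  /13 212.248.0.0: MATCH
  /28 133.171.217.112: no
  /0 0.0.0.0: MATCH
Selected: next-hop 126.232.255.92 via wlan0 (matched /13)


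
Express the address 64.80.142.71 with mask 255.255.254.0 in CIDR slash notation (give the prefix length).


Binary: 11111111.11111111.11111110.00000000
Count leading 1s
Prefix: /23


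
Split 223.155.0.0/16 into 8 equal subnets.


New prefix = 16 + 3 = 19
Each subnet has 8192 addresses
  223.155.0.0/19
  223.155.32.0/19
  223.155.64.0/19
  223.155.96.0/19
  223.155.128.0/19
  223.155.160.0/19
  223.155.192.0/19
  223.155.224.0/19
Subnets: 223.155.0.0/19, 223.155.32.0/19, 223.155.64.0/19, 223.155.96.0/19, 223.155.128.0/19, 223.155.160.0/19, 223.155.192.0/19, 223.155.224.0/19


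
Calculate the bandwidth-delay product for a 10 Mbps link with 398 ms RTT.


BDP = bandwidth * RTT
= 10 Mbps * 398 ms
= 10 * 1e6 * 398 / 1000 bits
= 3980000 bits
= 497500 bytes
= 485.8398 KB
BDP = 3980000 bits (497500 bytes)


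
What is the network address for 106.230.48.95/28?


IP:   01101010.11100110.00110000.01011111
Mask: 11111111.11111111.11111111.11110000
AND operation:
Net:  01101010.11100110.00110000.01010000
Network: 106.230.48.80/28


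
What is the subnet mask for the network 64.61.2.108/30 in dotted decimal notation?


/30 means 30 network bits, 2 host bits
Binary: 11111111111111111111111111111100
Mask: 255.255.255.252


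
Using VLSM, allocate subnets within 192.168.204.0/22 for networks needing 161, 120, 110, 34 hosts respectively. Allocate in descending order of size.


161 hosts -> /24 (254 usable): 192.168.204.0/24
120 hosts -> /25 (126 usable): 192.168.205.0/25
110 hosts -> /25 (126 usable): 192.168.205.128/25
34 hosts -> /26 (62 usable): 192.168.206.0/26
Allocation: 192.168.204.0/24 (161 hosts, 254 usable); 192.168.205.0/25 (120 hosts, 126 usable); 192.168.205.128/25 (110 hosts, 126 usable); 192.168.206.0/26 (34 hosts, 62 usable)


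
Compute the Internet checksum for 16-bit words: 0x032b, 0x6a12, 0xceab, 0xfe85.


Sum all words (with carry folding):
+ 0x032b = 0x032b
+ 0x6a12 = 0x6d3d
+ 0xceab = 0x3be9
+ 0xfe85 = 0x3a6f
One's complement: ~0x3a6f
Checksum = 0xc590


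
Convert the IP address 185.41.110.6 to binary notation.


185 = 10111001
41 = 00101001
110 = 01101110
6 = 00000110
Binary: 10111001.00101001.01101110.00000110


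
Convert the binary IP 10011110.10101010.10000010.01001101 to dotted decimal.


10011110 = 158
10101010 = 170
10000010 = 130
01001101 = 77
IP: 158.170.130.77


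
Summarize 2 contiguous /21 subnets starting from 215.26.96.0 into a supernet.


Original prefix: /21
Number of subnets: 2 = 2^1
New prefix = 21 - 1 = 20
Supernet: 215.26.96.0/20


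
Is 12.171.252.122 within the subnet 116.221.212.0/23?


Subnet network: 116.221.212.0
Test IP AND mask: 12.171.252.0
No, 12.171.252.122 is not in 116.221.212.0/23


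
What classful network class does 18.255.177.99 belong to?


First octet: 18
Binary: 00010010
0xxxxxxx -> Class A (1-126)
Class A, default mask 255.0.0.0 (/8)


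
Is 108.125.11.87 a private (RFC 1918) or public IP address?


RFC 1918 private ranges:
  10.0.0.0/8 (10.0.0.0 - 10.255.255.255)
  172.16.0.0/12 (172.16.0.0 - 172.31.255.255)
  192.168.0.0/16 (192.168.0.0 - 192.168.255.255)
Public (not in any RFC 1918 range)


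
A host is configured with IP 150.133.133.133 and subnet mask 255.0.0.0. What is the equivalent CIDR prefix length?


Binary: 11111111.00000000.00000000.00000000
Count leading 1s
Prefix: /8


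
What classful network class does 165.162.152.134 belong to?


First octet: 165
Binary: 10100101
10xxxxxx -> Class B (128-191)
Class B, default mask 255.255.0.0 (/16)


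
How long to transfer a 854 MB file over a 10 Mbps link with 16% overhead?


Effective throughput = 10 * (1 - 16/100) = 8.4 Mbps
File size in Mb = 854 * 8 = 6832 Mb
Time = 6832 / 8.4
Time = 813.3333 seconds


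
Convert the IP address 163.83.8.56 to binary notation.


163 = 10100011
83 = 01010011
8 = 00001000
56 = 00111000
Binary: 10100011.01010011.00001000.00111000


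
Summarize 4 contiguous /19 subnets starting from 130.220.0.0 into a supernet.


Original prefix: /19
Number of subnets: 4 = 2^2
New prefix = 19 - 2 = 17
Supernet: 130.220.0.0/17


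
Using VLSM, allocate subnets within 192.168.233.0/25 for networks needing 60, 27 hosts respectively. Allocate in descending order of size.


60 hosts -> /26 (62 usable): 192.168.233.0/26
27 hosts -> /27 (30 usable): 192.168.233.64/27
Allocation: 192.168.233.0/26 (60 hosts, 62 usable); 192.168.233.64/27 (27 hosts, 30 usable)


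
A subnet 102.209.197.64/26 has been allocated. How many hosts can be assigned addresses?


Host bits = 32 - 26 = 6
Total addresses = 2^6 = 64
Usable = total - 2 (network and broadcast)
Usable hosts: 62


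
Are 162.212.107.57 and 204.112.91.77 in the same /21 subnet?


Mask: 255.255.248.0
162.212.107.57 AND mask = 162.212.104.0
204.112.91.77 AND mask = 204.112.88.0
No, different subnets (162.212.104.0 vs 204.112.88.0)


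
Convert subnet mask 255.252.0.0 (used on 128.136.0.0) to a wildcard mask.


Subnet mask: 255.252.0.0
Wildcard = 255.255.255.255 - subnet mask
255 - 255 = 0
255 - 252 = 3
255 - 0 = 255
255 - 0 = 255
Wildcard: 0.3.255.255


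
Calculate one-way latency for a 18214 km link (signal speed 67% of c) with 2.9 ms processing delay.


Speed = 0.67 * 3e5 km/s = 201000 km/s
Propagation delay = 18214 / 201000 = 0.0906 s = 90.6169 ms
Processing delay = 2.9 ms
Total one-way latency = 93.5169 ms


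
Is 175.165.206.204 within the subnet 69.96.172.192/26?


Subnet network: 69.96.172.192
Test IP AND mask: 175.165.206.192
No, 175.165.206.204 is not in 69.96.172.192/26


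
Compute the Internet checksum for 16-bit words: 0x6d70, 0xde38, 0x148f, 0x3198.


Sum all words (with carry folding):
+ 0x6d70 = 0x6d70
+ 0xde38 = 0x4ba9
+ 0x148f = 0x6038
+ 0x3198 = 0x91d0
One's complement: ~0x91d0
Checksum = 0x6e2f


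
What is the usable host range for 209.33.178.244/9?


Network: 209.0.0.0
Broadcast: 209.127.255.255
First usable = network + 1
Last usable = broadcast - 1
Range: 209.0.0.1 to 209.127.255.254


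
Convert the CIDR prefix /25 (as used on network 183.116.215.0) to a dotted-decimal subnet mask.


/25 means 25 network bits, 7 host bits
Binary: 11111111111111111111111110000000
Mask: 255.255.255.128


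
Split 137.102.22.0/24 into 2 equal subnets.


New prefix = 24 + 1 = 25
Each subnet has 128 addresses
  137.102.22.0/25
  137.102.22.128/25
Subnets: 137.102.22.0/25, 137.102.22.128/25


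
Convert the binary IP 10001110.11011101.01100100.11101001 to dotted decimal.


10001110 = 142
11011101 = 221
01100100 = 100
11101001 = 233
IP: 142.221.100.233


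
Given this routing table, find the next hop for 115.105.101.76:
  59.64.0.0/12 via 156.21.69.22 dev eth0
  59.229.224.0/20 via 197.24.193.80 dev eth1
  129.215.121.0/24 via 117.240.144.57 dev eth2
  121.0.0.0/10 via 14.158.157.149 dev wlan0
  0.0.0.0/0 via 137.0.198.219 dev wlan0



Longest prefix match for 115.105.101.76:
  /12 59.64.0.0: no
  /20 59.229.224.0: no
  /24 129.215.121.0: no
  /10 121.0.0.0: no
  /0 0.0.0.0: MATCH
Selected: next-hop 137.0.198.219 via wlan0 (matched /0)


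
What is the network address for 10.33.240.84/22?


IP:   00001010.00100001.11110000.01010100
Mask: 11111111.11111111.11111100.00000000
AND operation:
Net:  00001010.00100001.11110000.00000000
Network: 10.33.240.0/22


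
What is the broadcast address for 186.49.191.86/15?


Network: 186.48.0.0/15
Host bits = 17
Set all host bits to 1:
Broadcast: 186.49.255.255


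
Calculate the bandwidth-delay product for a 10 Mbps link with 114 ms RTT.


BDP = bandwidth * RTT
= 10 Mbps * 114 ms
= 10 * 1e6 * 114 / 1000 bits
= 1140000 bits
= 142500 bytes
= 139.1602 KB
BDP = 1140000 bits (142500 bytes)


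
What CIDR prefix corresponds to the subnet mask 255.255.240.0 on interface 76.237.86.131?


Binary: 11111111.11111111.11110000.00000000
Count leading 1s
Prefix: /20


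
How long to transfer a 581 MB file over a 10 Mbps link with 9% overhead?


Effective throughput = 10 * (1 - 9/100) = 9.1 Mbps
File size in Mb = 581 * 8 = 4648 Mb
Time = 4648 / 9.1
Time = 510.7692 seconds


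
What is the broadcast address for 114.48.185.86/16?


Network: 114.48.0.0/16
Host bits = 16
Set all host bits to 1:
Broadcast: 114.48.255.255
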